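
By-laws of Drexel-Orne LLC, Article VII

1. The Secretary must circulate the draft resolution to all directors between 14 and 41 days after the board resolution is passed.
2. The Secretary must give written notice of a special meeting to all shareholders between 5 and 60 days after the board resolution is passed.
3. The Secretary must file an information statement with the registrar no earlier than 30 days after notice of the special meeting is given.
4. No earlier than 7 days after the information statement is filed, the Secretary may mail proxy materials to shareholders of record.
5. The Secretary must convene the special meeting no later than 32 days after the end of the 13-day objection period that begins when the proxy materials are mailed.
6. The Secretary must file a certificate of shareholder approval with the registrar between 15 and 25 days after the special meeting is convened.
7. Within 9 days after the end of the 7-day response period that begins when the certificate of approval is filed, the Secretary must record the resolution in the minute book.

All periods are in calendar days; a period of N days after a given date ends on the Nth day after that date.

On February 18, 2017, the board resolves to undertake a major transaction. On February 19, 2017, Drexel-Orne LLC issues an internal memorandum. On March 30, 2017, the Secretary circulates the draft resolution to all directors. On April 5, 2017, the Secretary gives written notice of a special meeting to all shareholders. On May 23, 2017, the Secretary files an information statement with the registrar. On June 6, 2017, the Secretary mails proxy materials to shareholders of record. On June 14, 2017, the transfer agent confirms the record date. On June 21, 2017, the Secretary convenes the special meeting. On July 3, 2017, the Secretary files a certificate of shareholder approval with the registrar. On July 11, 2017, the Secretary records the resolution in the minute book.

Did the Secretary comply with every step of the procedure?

No

Step 1: the window is 14–41 days after February 18, 2017 (when the board resolution is passed), so March 4, 2017 through March 31, 2017; done March 30, 2017 — within the window.
Step 2: the window is 5–60 days after February 18, 2017 (when the board resolution is passed), so February 23, 2017 through April 19, 2017; April 5, 2017 falls inside that range.
Step 3: the earliest permitted date is 30 days after April 5, 2017 (when notice of the special meeting is given), i.e. May 5, 2017; done May 23, 2017 — permitted.
Step 4: the earliest permitted date is 7 days after May 23, 2017 (when the information statement is filed), i.e. May 30, 2017; done June 6, 2017, after the minimum wait.
Step 5: 32 days after June 19, 2017 (end of the 13-day objection period, which began when the proxy materials are mailed on June 6, 2017) is July 21, 2017; June 21, 2017 is within that limit.
Step 6: the window is 15–25 days after June 21, 2017 (when the special meeting is convened), so July 6, 2017 through July 16, 2017; done July 3, 2017 — 3 days before the window opened.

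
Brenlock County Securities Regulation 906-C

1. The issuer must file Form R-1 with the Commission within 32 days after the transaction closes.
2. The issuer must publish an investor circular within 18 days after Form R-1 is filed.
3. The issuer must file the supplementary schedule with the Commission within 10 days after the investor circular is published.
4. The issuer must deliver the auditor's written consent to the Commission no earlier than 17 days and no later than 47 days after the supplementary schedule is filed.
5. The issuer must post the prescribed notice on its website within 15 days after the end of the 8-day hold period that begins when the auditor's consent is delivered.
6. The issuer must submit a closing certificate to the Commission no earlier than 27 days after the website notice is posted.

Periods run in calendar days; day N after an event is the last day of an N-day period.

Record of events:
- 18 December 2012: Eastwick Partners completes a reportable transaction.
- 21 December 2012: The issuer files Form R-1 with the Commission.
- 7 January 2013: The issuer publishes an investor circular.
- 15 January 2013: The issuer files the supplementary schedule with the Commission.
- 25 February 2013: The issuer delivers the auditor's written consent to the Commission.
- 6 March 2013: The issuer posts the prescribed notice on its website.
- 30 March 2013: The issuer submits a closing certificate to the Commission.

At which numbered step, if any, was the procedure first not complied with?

Step 6

(1) due by 18 December 2012 + 32 days = 19 January 2013; completed 21 December 2012, before the deadline.
(2) due by 21 December 2012 + 18 days = 8 January 2013; completed 7 January 2013, before the deadline.
(3) due by 7 January 2013 + 10 days = 17 January 2013; completed 15 January 2013, before the deadline.
(4) the permitted window runs from 15 January 2013 + 17 = 1 February 2013 to 15 January 2013 + 47 = 3 March 2013; done 25 February 2013 — within the window.
(5) due by 5 March 2013 + 15 days = 20 March 2013; completed 6 March 2013, before the deadline.
(6) permitted from 6 March 2013 + 27 days = 2 April 2013 onward; acted on 30 March 2013, 3 days prematurely.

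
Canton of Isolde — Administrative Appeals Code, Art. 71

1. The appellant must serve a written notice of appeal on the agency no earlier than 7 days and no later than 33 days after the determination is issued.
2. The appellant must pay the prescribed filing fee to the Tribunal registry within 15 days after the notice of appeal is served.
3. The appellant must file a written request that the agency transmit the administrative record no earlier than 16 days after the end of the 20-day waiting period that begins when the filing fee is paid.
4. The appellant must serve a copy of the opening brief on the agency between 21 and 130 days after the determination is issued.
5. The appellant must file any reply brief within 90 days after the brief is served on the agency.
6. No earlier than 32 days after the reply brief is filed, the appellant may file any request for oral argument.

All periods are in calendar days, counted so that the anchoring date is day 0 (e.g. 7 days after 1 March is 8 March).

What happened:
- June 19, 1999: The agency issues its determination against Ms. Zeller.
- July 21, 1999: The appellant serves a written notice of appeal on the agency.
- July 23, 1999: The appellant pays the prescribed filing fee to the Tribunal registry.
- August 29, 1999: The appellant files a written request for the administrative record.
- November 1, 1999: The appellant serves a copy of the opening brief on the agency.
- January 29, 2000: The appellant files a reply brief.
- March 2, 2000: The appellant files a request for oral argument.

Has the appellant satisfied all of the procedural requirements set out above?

(1) the permitted window runs from June 19, 1999 + 7 = June 26, 1999 to June 19, 1999 + 33 = July 22, 1999; done July 21, 1999 — within the window.
(2) due by July 21, 1999 + 15 days = August 5, 1999; July 23, 1999 is within that limit.
(3) permitted from August 12, 1999 + 16 days = August 28, 1999 onward; August 29, 1999 is on or after that date.
(4) the permitted window runs from June 19, 1999 + 21 = July 10, 1999 to June 19, 1999 + 130 = October 27, 1999; November 1, 1999 is 5 days past the end of the window.
No need to go further; step 4 was not satisfied.

No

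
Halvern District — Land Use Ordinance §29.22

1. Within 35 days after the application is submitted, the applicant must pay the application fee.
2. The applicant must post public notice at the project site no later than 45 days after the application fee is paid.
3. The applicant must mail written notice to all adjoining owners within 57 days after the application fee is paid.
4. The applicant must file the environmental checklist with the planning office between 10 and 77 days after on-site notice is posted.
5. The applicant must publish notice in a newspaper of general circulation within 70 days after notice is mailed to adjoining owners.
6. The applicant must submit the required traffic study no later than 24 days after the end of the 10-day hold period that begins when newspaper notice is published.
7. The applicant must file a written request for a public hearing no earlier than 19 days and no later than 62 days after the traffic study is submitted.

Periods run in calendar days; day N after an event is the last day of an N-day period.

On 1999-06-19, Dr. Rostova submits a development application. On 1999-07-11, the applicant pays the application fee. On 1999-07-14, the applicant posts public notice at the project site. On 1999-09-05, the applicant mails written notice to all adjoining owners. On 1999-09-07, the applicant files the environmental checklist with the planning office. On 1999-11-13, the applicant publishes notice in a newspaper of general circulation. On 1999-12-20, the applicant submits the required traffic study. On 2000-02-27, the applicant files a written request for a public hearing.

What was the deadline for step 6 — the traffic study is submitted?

1999-12-17

Newspaper notice is published on 1999-11-13; the 10-day hold period therefore ends 1999-11-23, and step 6 runs from that date. 24 days after 1999-11-23 is 1999-12-17.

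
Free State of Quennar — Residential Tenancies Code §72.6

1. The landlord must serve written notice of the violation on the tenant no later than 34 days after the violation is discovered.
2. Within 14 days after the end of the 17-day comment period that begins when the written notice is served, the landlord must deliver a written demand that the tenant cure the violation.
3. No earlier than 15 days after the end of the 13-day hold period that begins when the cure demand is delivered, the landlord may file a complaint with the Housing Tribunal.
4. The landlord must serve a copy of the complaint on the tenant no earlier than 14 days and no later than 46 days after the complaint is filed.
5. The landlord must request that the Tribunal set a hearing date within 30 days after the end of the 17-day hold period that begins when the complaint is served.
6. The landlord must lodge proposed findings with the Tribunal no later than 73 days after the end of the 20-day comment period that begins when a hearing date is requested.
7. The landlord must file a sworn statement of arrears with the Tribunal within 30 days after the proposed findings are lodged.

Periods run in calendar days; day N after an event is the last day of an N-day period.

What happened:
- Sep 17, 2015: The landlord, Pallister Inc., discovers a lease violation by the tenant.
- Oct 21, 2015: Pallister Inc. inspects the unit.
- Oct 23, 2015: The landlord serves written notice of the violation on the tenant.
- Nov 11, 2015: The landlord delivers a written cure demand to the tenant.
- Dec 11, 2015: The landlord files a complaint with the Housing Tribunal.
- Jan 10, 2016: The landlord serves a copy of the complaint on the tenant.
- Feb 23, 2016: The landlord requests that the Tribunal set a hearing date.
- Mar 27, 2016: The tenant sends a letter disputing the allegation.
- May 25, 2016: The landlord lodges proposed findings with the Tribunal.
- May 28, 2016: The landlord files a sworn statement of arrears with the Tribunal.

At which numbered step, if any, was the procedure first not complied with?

Step 1 — counting 34 days from Sep 17, 2015 (when the violation is discovered) gives a deadline of Oct 21, 2015; Oct 23, 2015 misses that deadline by 2 days.
The analysis stops there.

Step 1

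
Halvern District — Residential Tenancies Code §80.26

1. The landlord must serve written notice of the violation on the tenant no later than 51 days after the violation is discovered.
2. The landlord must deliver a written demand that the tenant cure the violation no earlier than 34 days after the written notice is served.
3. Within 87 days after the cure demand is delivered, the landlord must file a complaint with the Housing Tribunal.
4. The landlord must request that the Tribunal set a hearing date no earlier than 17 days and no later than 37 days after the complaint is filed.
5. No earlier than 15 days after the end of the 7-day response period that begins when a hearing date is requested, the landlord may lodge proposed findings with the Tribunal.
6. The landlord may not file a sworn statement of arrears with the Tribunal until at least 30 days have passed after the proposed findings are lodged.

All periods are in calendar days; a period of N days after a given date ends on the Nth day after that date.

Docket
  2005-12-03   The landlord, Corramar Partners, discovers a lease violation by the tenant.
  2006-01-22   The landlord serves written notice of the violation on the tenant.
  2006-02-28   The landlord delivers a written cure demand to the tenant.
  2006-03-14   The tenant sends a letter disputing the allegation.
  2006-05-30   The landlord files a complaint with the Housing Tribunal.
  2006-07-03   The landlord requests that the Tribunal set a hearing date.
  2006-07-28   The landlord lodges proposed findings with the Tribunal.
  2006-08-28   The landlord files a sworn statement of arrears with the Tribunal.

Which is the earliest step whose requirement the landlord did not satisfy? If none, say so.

Step 3

(1) due by 2005-12-03 + 51 days = 2006-01-23; completed 2006-01-22, before the deadline.
(2) permitted from 2006-01-22 + 34 days = 2006-02-25 onward; 2006-02-28 is on or after that date.
(3) due by 2006-02-28 + 87 days = 2006-05-26; done 2006-05-30 — 4 days late.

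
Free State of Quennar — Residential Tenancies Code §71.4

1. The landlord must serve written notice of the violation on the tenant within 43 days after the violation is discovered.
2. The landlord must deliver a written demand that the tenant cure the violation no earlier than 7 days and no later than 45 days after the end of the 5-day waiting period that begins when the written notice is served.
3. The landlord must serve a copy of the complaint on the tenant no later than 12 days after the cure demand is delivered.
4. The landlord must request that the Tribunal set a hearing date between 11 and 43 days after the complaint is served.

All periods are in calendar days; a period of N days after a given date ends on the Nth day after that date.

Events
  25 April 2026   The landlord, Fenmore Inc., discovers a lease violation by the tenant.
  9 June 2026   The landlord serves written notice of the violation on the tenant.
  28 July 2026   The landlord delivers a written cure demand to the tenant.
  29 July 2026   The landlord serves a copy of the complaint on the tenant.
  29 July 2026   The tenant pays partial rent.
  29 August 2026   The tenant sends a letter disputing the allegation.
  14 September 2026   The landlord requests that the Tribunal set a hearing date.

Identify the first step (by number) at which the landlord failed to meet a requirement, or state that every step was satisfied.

(1) due by 25 April 2026 + 43 days = 7 June 2026; not done until 9 June 2026, 2 days after the deadline.
That is the first point of non-compliance.

Step 1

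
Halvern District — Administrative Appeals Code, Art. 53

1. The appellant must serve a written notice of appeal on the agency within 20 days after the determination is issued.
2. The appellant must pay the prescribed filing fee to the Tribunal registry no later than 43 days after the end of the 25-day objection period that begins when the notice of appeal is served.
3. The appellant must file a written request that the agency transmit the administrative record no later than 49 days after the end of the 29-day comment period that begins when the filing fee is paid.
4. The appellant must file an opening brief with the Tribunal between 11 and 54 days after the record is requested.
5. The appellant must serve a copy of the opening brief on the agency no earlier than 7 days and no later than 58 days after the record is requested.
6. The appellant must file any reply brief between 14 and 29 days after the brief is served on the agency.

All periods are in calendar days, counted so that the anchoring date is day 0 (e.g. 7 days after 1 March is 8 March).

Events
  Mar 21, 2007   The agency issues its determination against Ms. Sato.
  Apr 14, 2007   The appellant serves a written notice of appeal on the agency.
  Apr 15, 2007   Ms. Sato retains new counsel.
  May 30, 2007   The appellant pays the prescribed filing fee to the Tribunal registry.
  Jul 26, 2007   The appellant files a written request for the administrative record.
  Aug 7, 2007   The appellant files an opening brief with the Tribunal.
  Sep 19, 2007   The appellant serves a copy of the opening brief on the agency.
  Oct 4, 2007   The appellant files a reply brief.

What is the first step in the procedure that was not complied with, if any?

Step 1 — counting 20 days from Mar 21, 2007 (when the determination is issued) gives a deadline of Apr 10, 2007; Apr 14, 2007 misses that deadline by 4 days.
That is the first point of non-compliance.

Step 1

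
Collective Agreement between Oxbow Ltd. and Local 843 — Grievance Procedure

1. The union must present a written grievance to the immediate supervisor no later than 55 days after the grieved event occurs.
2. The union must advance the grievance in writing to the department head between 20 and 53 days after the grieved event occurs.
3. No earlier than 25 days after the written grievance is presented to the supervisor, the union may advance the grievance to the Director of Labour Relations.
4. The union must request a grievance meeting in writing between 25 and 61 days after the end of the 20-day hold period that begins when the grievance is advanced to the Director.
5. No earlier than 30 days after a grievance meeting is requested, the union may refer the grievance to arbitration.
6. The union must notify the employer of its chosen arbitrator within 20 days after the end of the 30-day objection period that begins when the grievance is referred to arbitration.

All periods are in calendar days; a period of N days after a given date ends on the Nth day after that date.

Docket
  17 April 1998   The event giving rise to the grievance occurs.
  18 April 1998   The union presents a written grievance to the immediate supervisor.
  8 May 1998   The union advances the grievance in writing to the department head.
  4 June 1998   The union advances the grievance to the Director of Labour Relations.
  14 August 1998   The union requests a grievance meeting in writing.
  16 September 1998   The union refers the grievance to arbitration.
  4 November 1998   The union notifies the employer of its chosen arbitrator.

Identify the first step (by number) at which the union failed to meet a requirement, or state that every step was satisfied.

Step 1 — counting 55 days from 17 April 1998 (when the grieved event occurs) gives a deadline of 11 June 1998; done 18 April 1998 — timely.
Step 2 — 20 and 53 days from 17 April 1998 (when the grieved event occurs) are 7 May 1998 and 9 June 1998 respectively; 8 May 1998 falls inside that range.
Step 3 — must wait 25 days from 18 April 1998 (when the written grievance is presented to the supervisor), so not before 13 May 1998; done 4 June 1998 — permitted.
Step 4 — 25 and 61 days from 24 June 1998 (end of the 20-day hold period, which began when the grievance is advanced to the Director on 4 June 1998) are 19 July 1998 and 24 August 1998 respectively; done 14 August 1998, which is between those dates.
Step 5 — must wait 30 days from 14 August 1998 (when a grievance meeting is requested), so not before 13 September 1998; 16 September 1998 is on or after that date.
Step 6 — counting 20 days from 16 October 1998 (end of the 30-day objection period, which began when the grievance is referred to arbitration on 16 September 1998) gives a deadline of 5 November 1998; completed 4 November 1998, before the deadline.

None — every step was satisfied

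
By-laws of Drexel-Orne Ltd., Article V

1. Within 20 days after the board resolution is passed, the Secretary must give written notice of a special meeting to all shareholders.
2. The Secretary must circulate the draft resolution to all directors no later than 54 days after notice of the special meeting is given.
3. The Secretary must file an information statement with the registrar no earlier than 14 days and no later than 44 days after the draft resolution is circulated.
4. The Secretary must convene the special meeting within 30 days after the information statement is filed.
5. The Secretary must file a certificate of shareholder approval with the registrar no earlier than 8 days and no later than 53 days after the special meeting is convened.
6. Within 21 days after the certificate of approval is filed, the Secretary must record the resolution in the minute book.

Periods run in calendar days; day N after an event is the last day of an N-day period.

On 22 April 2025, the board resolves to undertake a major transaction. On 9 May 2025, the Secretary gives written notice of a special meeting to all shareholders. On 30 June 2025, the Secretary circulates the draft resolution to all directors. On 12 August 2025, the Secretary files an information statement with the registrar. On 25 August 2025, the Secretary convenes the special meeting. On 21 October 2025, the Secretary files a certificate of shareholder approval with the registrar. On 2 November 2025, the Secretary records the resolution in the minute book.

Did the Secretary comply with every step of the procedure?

No

Step 1 — counting 20 days from 22 April 2025 (when the board resolution is passed) gives a deadline of 12 May 2025; 9 May 2025 is within that limit.
Step 2 — counting 54 days from 9 May 2025 (when notice of the special meeting is given) gives a deadline of 2 July 2025; completed 30 June 2025, before the deadline.
Step 3 — 14 and 44 days from 30 June 2025 (when the draft resolution is circulated) are 14 July 2025 and 13 August 2025 respectively; 12 August 2025 falls inside that range.
Step 4 — counting 30 days from 12 August 2025 (when the information statement is filed) gives a deadline of 11 September 2025; completed 25 August 2025, before the deadline.
Step 5 — 8 and 53 days from 25 August 2025 (when the special meeting is convened) are 2 September 2025 and 17 October 2025 respectively; 21 October 2025 is 4 days past the end of the window.
The procedure was therefore not followed at step 5.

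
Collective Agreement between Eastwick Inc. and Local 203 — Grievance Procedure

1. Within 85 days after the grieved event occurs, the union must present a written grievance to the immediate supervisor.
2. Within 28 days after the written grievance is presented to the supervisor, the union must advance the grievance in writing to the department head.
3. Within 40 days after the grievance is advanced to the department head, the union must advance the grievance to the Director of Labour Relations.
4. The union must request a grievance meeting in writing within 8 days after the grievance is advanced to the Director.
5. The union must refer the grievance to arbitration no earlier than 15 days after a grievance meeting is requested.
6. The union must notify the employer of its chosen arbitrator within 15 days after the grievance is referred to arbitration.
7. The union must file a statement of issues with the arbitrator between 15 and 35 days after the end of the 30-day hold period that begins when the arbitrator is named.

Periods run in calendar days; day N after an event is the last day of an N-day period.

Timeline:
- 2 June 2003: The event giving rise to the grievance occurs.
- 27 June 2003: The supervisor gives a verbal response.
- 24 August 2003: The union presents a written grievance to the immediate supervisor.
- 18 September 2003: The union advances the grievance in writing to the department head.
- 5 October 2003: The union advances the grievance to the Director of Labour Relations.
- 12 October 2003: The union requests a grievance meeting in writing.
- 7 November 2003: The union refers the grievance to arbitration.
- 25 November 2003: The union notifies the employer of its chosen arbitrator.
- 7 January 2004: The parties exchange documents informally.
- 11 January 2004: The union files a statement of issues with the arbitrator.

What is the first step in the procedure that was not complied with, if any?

Step 1 — counting 85 days from 2 June 2003 (when the grieved event occurs) gives a deadline of 26 August 2003; done 24 August 2003 — timely.
Step 2 — counting 28 days from 24 August 2003 (when the written grievance is presented to the supervisor) gives a deadline of 21 September 2003; completed 18 September 2003, before the deadline.
Step 3 — counting 40 days from 18 September 2003 (when the grievance is advanced to the department head) gives a deadline of 28 October 2003; completed 5 October 2003, before the deadline.
Step 4 — counting 8 days from 5 October 2003 (when the grievance is advanced to the Director) gives a deadline of 13 October 2003; done 12 October 2003 — timely.
Step 5 — must wait 15 days from 12 October 2003 (when a grievance meeting is requested), so not before 27 October 2003; 7 November 2003 is on or after that date.
Step 6 — counting 15 days from 7 November 2003 (when the grievance is referred to arbitration) gives a deadline of 22 November 2003; done 25 November 2003 — 3 days late.
The analysis stops there.

Step 6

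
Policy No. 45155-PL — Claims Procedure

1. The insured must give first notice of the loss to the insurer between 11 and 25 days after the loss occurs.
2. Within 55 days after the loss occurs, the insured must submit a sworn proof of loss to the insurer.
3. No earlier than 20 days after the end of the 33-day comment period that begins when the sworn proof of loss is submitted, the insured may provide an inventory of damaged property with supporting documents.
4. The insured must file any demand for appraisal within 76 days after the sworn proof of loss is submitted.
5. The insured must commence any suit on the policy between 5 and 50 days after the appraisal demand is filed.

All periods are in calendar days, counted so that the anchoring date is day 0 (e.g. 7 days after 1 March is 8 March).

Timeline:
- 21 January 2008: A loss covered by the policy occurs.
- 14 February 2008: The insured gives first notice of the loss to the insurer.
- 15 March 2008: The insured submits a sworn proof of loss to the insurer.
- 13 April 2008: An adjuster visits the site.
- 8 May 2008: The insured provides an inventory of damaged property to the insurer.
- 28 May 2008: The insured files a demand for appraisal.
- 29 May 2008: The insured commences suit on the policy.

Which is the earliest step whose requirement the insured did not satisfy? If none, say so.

Step 1 — 11 and 25 days from 21 January 2008 (when the loss occurs) are 1 February 2008 and 15 February 2008 respectively; done 14 February 2008 — within the window.
Step 2 — counting 55 days from 21 January 2008 (when the loss occurs) gives a deadline of 16 March 2008; 15 March 2008 is within that limit.
Step 3 — must wait 20 days from 17 April 2008 (end of the 33-day comment period, which began when the sworn proof of loss is submitted on 15 March 2008), so not before 7 May 2008; done 8 May 2008, after the minimum wait.
Step 4 — counting 76 days from 15 March 2008 (when the sworn proof of loss is submitted) gives a deadline of 30 May 2008; 28 May 2008 is within that limit.
Step 5 — 5 and 50 days from 28 May 2008 (when the appraisal demand is filed) are 2 June 2008 and 17 July 2008 respectively; done 29 May 2008 — 4 days before the window opened.
The procedure was therefore not followed at step 5.

Step 5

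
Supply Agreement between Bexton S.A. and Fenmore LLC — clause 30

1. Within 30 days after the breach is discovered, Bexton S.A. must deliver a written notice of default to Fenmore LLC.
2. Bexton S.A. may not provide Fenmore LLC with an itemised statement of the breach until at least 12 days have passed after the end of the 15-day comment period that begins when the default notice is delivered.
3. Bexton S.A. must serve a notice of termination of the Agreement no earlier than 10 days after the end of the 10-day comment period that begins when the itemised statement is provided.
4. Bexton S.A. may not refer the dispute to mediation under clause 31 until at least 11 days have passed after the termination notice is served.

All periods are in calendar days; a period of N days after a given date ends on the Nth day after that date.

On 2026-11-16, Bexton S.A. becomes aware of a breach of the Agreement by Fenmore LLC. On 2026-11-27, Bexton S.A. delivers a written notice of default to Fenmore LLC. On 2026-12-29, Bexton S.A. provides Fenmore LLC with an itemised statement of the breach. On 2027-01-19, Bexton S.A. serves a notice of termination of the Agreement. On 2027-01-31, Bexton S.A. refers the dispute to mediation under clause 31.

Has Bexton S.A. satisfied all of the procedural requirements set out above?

Step 1 — counting 30 days from 2026-11-16 (when the breach is discovered) gives a deadline of 2026-12-16; completed 2026-11-27, before the deadline.
Step 2 — must wait 12 days from 2026-12-12 (end of the 15-day comment period, which began when the default notice is delivered on 2026-11-27), so not before 2026-12-24; done 2026-12-29, after the minimum wait.
Step 3 — must wait 10 days from 2027-01-08 (end of the 10-day comment period, which began when the itemised statement is provided on 2026-12-29), so not before 2027-01-18; done 2027-01-19, after the minimum wait.
Step 4 — must wait 11 days from 2027-01-19 (when the termination notice is served), so not before 2027-01-30; 2027-01-31 is on or after that date.

Yes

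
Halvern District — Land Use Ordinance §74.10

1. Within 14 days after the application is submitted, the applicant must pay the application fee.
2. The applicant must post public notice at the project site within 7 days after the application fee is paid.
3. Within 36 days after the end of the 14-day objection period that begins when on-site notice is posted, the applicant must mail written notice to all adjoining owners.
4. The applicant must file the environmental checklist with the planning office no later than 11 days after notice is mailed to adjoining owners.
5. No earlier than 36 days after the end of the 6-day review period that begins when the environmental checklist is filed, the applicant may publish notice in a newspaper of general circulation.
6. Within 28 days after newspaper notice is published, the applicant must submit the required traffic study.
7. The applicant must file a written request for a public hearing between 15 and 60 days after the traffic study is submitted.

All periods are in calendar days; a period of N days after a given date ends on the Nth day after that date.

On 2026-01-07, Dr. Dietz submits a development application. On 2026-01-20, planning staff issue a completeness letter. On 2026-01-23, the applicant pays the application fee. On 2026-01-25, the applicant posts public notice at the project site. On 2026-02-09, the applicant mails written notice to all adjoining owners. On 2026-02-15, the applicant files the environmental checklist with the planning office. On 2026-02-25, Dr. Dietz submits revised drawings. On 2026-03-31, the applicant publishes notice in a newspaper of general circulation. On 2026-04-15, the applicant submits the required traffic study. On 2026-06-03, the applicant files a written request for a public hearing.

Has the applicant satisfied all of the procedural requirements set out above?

Step 1: 14 days after 2026-01-07 (when the application is submitted) is 2026-01-21; done 2026-01-23 — 2 days late.
Later steps need not be reached.

No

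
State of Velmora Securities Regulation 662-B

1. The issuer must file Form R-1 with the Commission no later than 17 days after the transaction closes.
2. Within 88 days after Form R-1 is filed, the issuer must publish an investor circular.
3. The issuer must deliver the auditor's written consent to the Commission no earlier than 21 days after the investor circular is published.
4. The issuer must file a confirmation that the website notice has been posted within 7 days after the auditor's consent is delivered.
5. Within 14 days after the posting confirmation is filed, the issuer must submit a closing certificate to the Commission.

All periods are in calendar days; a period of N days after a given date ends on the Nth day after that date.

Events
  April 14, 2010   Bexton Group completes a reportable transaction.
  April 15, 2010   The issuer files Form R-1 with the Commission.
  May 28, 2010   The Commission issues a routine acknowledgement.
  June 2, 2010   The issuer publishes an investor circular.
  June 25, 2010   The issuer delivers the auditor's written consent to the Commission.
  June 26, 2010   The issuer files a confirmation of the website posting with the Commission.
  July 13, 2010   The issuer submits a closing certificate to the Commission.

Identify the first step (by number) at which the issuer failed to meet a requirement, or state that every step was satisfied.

Step 5

Step 1 — counting 17 days from April 14, 2010 (when the transaction closes) gives a deadline of May 1, 2010; done April 15, 2010 — timely.
Step 2 — counting 88 days from April 15, 2010 (when Form R-1 is filed) gives a deadline of July 12, 2010; June 2, 2010 is within that limit.
Step 3 — must wait 21 days from June 2, 2010 (when the investor circular is published), so not before June 23, 2010; done June 25, 2010 — permitted.
Step 4 — counting 7 days from June 25, 2010 (when the auditor's consent is delivered) gives a deadline of July 2, 2010; completed June 26, 2010, before the deadline.
Step 5 — counting 14 days from June 26, 2010 (when the posting confirmation is filed) gives a deadline of July 10, 2010; done July 13, 2010 — 3 days late.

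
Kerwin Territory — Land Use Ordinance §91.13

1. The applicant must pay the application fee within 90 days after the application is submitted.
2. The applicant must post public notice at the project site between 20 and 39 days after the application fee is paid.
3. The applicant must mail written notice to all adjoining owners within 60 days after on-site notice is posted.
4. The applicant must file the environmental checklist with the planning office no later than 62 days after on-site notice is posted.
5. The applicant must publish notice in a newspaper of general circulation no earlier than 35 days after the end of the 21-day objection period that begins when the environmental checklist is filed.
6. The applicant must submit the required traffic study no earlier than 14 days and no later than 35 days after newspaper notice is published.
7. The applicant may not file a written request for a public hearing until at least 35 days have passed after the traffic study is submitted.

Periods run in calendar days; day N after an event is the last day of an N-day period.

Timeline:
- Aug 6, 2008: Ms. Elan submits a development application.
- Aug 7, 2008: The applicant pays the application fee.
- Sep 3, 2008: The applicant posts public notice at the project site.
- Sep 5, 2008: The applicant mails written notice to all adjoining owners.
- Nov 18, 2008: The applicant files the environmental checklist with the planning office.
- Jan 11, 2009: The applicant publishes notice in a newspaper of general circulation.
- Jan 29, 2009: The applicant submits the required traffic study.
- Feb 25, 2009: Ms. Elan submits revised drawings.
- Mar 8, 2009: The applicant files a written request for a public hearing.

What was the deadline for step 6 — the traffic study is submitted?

Step 6 runs from Jan 11, 2009, when newspaper notice is published. The window is 14–35 days after Jan 11, 2009; it closes on Feb 15, 2009.

Feb 15, 2009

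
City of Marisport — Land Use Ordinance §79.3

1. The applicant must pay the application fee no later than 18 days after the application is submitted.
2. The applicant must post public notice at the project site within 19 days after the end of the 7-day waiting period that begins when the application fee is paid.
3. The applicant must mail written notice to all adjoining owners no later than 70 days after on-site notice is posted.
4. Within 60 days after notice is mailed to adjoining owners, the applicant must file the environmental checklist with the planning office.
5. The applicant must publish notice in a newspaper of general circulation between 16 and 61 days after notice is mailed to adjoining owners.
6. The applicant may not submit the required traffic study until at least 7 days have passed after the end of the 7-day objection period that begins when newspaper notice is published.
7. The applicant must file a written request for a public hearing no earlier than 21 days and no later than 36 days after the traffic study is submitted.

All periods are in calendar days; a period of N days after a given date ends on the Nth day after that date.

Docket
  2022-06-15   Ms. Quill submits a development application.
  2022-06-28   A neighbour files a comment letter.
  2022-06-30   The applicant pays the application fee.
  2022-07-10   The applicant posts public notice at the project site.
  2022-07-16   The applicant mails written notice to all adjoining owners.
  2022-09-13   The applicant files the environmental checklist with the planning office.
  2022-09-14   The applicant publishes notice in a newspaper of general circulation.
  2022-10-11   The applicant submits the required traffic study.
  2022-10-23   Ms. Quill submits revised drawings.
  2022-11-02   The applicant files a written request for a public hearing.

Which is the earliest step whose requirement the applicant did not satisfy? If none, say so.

Step 1 — counting 18 days from 2022-06-15 (when the application is submitted) gives a deadline of 2022-07-03; completed 2022-06-30, before the deadline.
Step 2 — counting 19 days from 2022-07-07 (end of the 7-day waiting period, which began when the application fee is paid on 2022-06-30) gives a deadline of 2022-07-26; done 2022-07-10 — timely.
Step 3 — counting 70 days from 2022-07-10 (when on-site notice is posted) gives a deadline of 2022-09-18; completed 2022-07-16, before the deadline.
Step 4 — counting 60 days from 2022-07-16 (when notice is mailed to adjoining owners) gives a deadline of 2022-09-14; done 2022-09-13 — timely.
Step 5 — 16 and 61 days from 2022-07-16 (when notice is mailed to adjoining owners) are 2022-08-01 and 2022-09-15 respectively; done 2022-09-14, which is between those dates.
Step 6 — must wait 7 days from 2022-09-21 (end of the 7-day objection period, which began when newspaper notice is published on 2022-09-14), so not before 2022-09-28; done 2022-10-11, after the minimum wait.
Step 7 — 21 and 36 days from 2022-10-11 (when the traffic study is submitted) are 2022-11-01 and 2022-11-16 respectively; done 2022-11-02 — within the window.

None — every step was satisfied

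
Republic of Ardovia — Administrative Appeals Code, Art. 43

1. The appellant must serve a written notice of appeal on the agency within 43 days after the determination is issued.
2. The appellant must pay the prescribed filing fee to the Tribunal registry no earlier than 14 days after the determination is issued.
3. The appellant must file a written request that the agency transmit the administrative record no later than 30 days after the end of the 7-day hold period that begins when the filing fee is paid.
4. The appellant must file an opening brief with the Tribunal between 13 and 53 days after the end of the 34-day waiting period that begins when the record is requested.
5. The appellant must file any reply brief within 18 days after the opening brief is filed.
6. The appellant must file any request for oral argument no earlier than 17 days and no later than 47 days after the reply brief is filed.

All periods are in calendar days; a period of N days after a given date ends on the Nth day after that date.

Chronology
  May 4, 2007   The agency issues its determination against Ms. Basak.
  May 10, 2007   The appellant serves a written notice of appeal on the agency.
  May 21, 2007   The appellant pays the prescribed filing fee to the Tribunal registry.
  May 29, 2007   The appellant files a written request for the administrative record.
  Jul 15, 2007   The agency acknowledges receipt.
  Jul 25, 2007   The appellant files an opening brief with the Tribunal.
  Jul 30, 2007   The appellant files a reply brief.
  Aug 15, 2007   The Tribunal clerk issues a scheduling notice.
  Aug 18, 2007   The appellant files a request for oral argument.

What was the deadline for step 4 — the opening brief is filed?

Aug 24, 2007

The record is requested on May 29, 2007; the 34-day waiting period therefore ends Jul 2, 2007, and step 4 runs from that date. The window is 13–53 days after Jul 2, 2007; it closes on Aug 24, 2007.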